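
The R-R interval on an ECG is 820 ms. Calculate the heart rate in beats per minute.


HR = 60 / RR_interval(s)
RR = 820 ms = 0.82 s
HR = 60 / 0.82 = 73.17 bpm


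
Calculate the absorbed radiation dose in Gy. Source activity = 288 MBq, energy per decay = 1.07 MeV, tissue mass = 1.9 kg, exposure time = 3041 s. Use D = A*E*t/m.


A = 288 MBq = 2.8800e+08 Bq
E = 1.07 MeV = 1.71414e-13 J
D = A*E*t/m = 2.8800e+08*1.71414e-13*3041/1.9
D = 0.07901 Gy


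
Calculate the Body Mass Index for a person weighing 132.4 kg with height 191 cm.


BMI = weight / height^2
height = 191 cm = 1.91 m
BMI = 132.4 / 1.91^2
BMI = 36.29 kg/m^2


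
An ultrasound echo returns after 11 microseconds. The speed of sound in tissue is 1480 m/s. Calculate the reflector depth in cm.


depth = c * t / 2
t = 11 us = 1.1000e-05 s
depth = 1480 * 1.1000e-05 / 2
depth = 0.00814 m = 0.814 cm


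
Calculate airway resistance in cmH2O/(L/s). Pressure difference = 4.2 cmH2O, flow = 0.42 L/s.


R = dP / flow
R = 4.2 / 0.42
R = 10 cmH2O/(L/s)


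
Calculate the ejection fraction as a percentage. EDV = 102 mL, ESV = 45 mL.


SV = EDV - ESV = 102 - 45 = 57 mL
EF = SV/EDV * 100 = 57/102 * 100
EF = 55.88%


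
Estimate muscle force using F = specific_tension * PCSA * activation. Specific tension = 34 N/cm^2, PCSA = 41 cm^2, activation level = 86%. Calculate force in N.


F = sigma * PCSA * activation
F = 34 * 41 * 0.86
F = 1199 N


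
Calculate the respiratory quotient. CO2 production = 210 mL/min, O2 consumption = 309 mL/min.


RQ = VCO2 / VO2
RQ = 210 / 309
RQ = 0.6796


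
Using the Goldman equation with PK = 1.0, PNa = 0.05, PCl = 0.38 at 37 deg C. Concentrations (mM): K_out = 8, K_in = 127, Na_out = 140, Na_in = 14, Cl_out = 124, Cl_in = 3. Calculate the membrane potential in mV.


Vm = (RT/F)*ln((PK*Ko + PNa*Nao + PCl*Cli)/(PK*Ki + PNa*Nai + PCl*Clo))
Numer = 16.14, Denom = 174.82
Vm = -63.67 mV


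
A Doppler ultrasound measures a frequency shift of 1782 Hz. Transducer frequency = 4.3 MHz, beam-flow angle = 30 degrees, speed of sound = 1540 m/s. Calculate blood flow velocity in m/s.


v = fd * c / (2 * f0 * cos(theta))
v = 1782 * 1540 / (2 * 4.3000e+06 * cos(30))
v = 0.3685 m/s


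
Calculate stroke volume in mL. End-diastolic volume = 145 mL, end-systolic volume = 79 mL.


SV = EDV - ESV
SV = 145 - 79
SV = 66 mL


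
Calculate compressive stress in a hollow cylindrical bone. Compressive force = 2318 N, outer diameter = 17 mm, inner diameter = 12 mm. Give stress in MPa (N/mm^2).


A = pi*(r_o^2 - r_i^2)
r_o = 8.5 mm, r_i = 6 mm
A = 113.883 mm^2
sigma = F/A = 2318 / 113.883
sigma = 20.35 MPa


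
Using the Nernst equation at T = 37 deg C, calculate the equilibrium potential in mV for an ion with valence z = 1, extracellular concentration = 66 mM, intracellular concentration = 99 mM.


E = (RT/(zF)) * ln(C_out/C_in)
T = 37 + 273.15 = 310.15 K
E = (8.314 * 310.15 / (1 * 96485)) * ln(66/99)
E = -10.84 mV


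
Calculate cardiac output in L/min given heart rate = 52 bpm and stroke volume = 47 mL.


CO = HR * SV
CO = 52 * 47 / 1000
CO = 2.444 L/min


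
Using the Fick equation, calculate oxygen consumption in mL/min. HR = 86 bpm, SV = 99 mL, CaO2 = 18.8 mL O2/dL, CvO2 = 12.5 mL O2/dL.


CO = HR*SV = 86*99/1000 = 8.514 L/min
a-v O2 diff = 18.8 - 12.5 = 6.3 mL/dL
VO2 = CO * (CaO2-CvO2) * 10 dL/L
VO2 = 8.514 * 6.3 * 10
VO2 = 536.4 mL/min


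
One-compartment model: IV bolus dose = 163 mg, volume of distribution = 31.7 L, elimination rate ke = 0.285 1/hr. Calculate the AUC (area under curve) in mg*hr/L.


C0 = Dose/Vd = 163/31.7 = 5.14196 mg/L
AUC = C0/ke = 5.14196/0.285
AUC = 18.04 mg*hr/L


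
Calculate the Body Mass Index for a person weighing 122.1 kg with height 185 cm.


BMI = weight / height^2
height = 185 cm = 1.85 m
BMI = 122.1 / 1.85^2
BMI = 35.68 kg/m^2


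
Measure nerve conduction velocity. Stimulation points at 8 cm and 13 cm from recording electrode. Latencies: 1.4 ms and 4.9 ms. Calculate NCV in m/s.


Distance = (13 - 8) / 100 = 0.05 m
dt = (4.9 - 1.4) / 1000 = 0.0035 s
NCV = dist / dt = 14.29 m/s


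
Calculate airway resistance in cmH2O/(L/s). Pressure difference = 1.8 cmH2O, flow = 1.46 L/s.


R = dP / flow
R = 1.8 / 1.46
R = 1.233 cmH2O/(L/s)


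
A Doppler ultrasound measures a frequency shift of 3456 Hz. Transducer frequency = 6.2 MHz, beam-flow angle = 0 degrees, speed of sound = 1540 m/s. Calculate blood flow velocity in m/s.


v = fd * c / (2 * f0 * cos(theta))
v = 3456 * 1540 / (2 * 6.2000e+06 * cos(0))
v = 0.4292 m/s


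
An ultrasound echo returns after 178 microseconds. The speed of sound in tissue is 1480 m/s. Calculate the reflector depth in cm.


depth = c * t / 2
t = 178 us = 1.7800e-04 s
depth = 1480 * 1.7800e-04 / 2
depth = 0.13172 m = 13.172 cm


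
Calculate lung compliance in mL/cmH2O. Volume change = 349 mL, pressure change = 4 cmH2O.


C = dV / dP
C = 349 / 4
C = 87.25 mL/cmH2O


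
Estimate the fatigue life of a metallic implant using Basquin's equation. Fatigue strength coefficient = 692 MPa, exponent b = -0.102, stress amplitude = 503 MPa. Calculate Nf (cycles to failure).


sigma_a = sigma_f' * (2Nf)^b
2Nf = (sigma_a/sigma_f')^(1/b)
2Nf = (503/692)^(1/-0.102)
2Nf = 22.814805
Nf = 11.41


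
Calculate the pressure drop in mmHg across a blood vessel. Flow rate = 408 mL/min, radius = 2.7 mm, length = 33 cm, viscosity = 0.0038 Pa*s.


dP = 8*mu*L*Q / (pi*r^4)
Q = 408 mL/min = 6.8e-06 m^3/s
dP = 408.594 Pa = 408.594 / 133.322 mmHg = 3.065 mmHg


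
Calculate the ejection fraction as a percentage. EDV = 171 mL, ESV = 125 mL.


SV = EDV - ESV = 171 - 125 = 46 mL
EF = SV/EDV * 100 = 46/171 * 100
EF = 26.9%


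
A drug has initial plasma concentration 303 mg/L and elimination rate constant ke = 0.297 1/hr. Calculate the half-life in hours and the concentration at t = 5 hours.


t_half = ln(2) / ke = 0.693147 / 0.297 = 2.334 hr
C(t) = C0 * exp(-ke*t) = 303 * exp(-0.297*5)
C(5) = 68.63 mg/L


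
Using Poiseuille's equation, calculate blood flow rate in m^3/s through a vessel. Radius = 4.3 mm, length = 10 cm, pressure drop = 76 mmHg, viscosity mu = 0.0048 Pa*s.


Q = pi*r^4*dP / (8*mu*L)
r = 0.0043 m, L = 0.1 m
dP = 76 mmHg = 10132.472 Pa
Q = 0.002834 m^3/s


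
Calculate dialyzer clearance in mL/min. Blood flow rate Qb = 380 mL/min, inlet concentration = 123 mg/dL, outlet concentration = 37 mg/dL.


K = Qb * (Cb_in - Cb_out) / Cb_in
K = 380 * (123 - 37) / 123
K = 265.7 mL/min


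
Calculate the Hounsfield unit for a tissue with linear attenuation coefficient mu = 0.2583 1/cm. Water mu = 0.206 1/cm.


HU = ((mu_tissue - mu_water) / mu_water) * 1000
HU = ((0.2583 - 0.206) / 0.206) * 1000
HU = 253.9


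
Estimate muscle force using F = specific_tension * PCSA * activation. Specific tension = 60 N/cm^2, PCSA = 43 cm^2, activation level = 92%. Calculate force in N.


F = sigma * PCSA * activation
F = 60 * 43 * 0.92
F = 2374 N


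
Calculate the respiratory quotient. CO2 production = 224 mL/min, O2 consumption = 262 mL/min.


RQ = VCO2 / VO2
RQ = 224 / 262
RQ = 0.855


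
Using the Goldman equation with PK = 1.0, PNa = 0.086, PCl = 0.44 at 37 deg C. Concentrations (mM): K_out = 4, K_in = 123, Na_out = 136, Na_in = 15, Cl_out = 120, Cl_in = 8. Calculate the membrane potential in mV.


Vm = (RT/F)*ln((PK*Ko + PNa*Nao + PCl*Cli)/(PK*Ki + PNa*Nai + PCl*Clo))
Numer = 19.216, Denom = 177.09
Vm = -59.35 mV


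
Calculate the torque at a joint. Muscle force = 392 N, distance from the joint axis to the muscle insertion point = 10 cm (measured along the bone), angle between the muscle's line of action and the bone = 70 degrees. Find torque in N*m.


Torque = F * d * sin(theta)   (moment arm = d*sin(theta))
d = 10 cm = 0.1 m
Torque = 392 * 0.1 * sin(70)
Torque = 36.84 N*m


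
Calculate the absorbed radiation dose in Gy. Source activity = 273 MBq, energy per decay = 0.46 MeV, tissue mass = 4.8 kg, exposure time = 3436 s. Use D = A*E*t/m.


A = 273 MBq = 2.7300e+08 Bq
E = 0.46 MeV = 7.3692e-14 J
D = A*E*t/m = 2.7300e+08*7.3692e-14*3436/4.8
D = 0.0144 Gy


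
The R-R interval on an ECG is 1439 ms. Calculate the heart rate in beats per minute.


HR = 60 / RR_interval(s)
RR = 1439 ms = 1.439 s
HR = 60 / 1.439 = 41.7 bpm


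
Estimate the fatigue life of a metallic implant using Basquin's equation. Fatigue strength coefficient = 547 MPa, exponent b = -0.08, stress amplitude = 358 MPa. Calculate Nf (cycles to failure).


sigma_a = sigma_f' * (2Nf)^b
2Nf = (sigma_a/sigma_f')^(1/b)
2Nf = (358/547)^(1/-0.08)
2Nf = 200.12611
Nf = 100.1


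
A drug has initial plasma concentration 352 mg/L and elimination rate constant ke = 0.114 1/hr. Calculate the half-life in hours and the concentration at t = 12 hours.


t_half = ln(2) / ke = 0.693147 / 0.114 = 6.08 hr
C(t) = C0 * exp(-ke*t) = 352 * exp(-0.114*12)
C(12) = 89.62 mg/L


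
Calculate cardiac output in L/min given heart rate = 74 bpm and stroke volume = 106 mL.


CO = HR * SV
CO = 74 * 106 / 1000
CO = 7.844 L/min


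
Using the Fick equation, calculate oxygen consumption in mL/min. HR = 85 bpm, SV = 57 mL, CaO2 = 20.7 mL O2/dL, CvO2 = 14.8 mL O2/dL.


CO = HR*SV = 85*57/1000 = 4.845 L/min
a-v O2 diff = 20.7 - 14.8 = 5.9 mL/dL
VO2 = CO * (CaO2-CvO2) * 10 dL/L
VO2 = 4.845 * 5.9 * 10
VO2 = 285.9 mL/min


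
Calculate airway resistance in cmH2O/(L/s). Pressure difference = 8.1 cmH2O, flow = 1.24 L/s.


R = dP / flow
R = 8.1 / 1.24
R = 6.532 cmH2O/(L/s)


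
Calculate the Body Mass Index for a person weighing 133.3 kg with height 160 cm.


BMI = weight / height^2
height = 160 cm = 1.6 m
BMI = 133.3 / 1.6^2
BMI = 52.07 kg/m^2


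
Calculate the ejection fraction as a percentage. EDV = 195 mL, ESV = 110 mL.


SV = EDV - ESV = 195 - 110 = 85 mL
EF = SV/EDV * 100 = 85/195 * 100
EF = 43.59%


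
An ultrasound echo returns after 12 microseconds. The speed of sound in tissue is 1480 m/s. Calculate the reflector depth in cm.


depth = c * t / 2
t = 12 us = 1.2000e-05 s
depth = 1480 * 1.2000e-05 / 2
depth = 0.00888 m = 0.888 cm


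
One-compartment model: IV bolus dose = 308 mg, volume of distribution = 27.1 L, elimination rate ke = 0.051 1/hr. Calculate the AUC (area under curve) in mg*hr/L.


C0 = Dose/Vd = 308/27.1 = 11.3653 mg/L
AUC = C0/ke = 11.3653/0.051
AUC = 222.8 mg*hr/L


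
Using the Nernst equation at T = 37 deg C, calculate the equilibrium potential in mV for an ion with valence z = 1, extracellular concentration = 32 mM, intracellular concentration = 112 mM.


E = (RT/(zF)) * ln(C_out/C_in)
T = 37 + 273.15 = 310.15 K
E = (8.314 * 310.15 / (1 * 96485)) * ln(32/112)
E = -33.48 mV


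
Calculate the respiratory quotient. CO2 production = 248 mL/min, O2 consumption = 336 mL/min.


RQ = VCO2 / VO2
RQ = 248 / 336
RQ = 0.7381


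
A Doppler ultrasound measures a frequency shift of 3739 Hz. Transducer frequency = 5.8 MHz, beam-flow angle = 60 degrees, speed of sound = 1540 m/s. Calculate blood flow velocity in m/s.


v = fd * c / (2 * f0 * cos(theta))
v = 3739 * 1540 / (2 * 5.8000e+06 * cos(60))
v = 0.9928 m/s


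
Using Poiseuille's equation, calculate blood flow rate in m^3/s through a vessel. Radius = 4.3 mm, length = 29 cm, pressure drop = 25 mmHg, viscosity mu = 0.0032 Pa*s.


Q = pi*r^4*dP / (8*mu*L)
r = 0.0043 m, L = 0.29 m
dP = 25 mmHg = 3333.05 Pa
Q = 4.8220e-04 m^3/s


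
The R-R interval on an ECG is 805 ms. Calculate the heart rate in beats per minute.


HR = 60 / RR_interval(s)
RR = 805 ms = 0.805 s
HR = 60 / 0.805 = 74.53 bpm


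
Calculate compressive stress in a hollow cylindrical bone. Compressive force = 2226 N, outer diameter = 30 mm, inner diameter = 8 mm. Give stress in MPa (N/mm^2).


A = pi*(r_o^2 - r_i^2)
r_o = 15 mm, r_i = 4 mm
A = 656.593 mm^2
sigma = F/A = 2226 / 656.593
sigma = 3.39 MPa


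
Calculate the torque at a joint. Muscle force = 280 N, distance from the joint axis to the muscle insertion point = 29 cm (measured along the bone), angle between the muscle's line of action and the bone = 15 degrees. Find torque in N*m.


Torque = F * d * sin(theta)   (moment arm = d*sin(theta))
d = 29 cm = 0.29 m
Torque = 280 * 0.29 * sin(15)
Torque = 21.02 N*m


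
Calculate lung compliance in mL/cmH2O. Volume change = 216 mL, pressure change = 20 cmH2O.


C = dV / dP
C = 216 / 20
C = 10.8 mL/cmH2O


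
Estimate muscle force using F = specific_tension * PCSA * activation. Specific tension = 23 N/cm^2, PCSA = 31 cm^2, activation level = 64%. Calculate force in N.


F = sigma * PCSA * activation
F = 23 * 31 * 0.64
F = 456.3 N


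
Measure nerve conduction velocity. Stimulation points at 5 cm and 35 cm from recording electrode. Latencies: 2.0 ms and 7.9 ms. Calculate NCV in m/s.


Distance = (35 - 5) / 100 = 0.3 m
dt = (7.9 - 2.0) / 1000 = 0.0059 s
NCV = dist / dt = 50.85 m/s


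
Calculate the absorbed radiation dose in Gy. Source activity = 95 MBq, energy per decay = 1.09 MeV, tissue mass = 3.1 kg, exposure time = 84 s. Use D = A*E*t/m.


A = 95 MBq = 9.5000e+07 Bq
E = 1.09 MeV = 1.74618e-13 J
D = A*E*t/m = 9.5000e+07*1.74618e-13*84/3.1
D = 4.4950e-04 Gy


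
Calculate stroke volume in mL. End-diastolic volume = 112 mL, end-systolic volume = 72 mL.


SV = EDV - ESV
SV = 112 - 72
SV = 40 mL


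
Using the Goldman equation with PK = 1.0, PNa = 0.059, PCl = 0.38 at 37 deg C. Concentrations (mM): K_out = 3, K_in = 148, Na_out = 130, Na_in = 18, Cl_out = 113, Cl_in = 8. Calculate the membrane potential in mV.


Vm = (RT/F)*ln((PK*Ko + PNa*Nao + PCl*Cli)/(PK*Ki + PNa*Nai + PCl*Clo))
Numer = 13.71, Denom = 192.002
Vm = -70.54 mV


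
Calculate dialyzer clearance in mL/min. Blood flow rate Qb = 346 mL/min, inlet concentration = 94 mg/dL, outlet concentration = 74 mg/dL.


K = Qb * (Cb_in - Cb_out) / Cb_in
K = 346 * (94 - 74) / 94
K = 73.62 mL/min


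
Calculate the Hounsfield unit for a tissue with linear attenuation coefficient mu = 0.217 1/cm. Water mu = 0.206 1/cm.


HU = ((mu_tissue - mu_water) / mu_water) * 1000
HU = ((0.217 - 0.206) / 0.206) * 1000
HU = 53.4


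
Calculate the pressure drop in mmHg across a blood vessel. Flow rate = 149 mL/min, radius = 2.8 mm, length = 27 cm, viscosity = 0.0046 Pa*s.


dP = 8*mu*L*Q / (pi*r^4)
Q = 149 mL/min = 2.48333e-06 m^3/s
dP = 127.78 Pa = 127.78 / 133.322 mmHg = 0.9584 mmHg


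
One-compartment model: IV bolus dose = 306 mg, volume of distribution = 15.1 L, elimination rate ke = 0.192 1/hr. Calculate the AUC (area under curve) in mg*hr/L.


C0 = Dose/Vd = 306/15.1 = 20.2649 mg/L
AUC = C0/ke = 20.2649/0.192
AUC = 105.5 mg*hr/L


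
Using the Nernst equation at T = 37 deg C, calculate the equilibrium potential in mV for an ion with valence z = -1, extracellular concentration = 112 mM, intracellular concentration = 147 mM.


E = (RT/(zF)) * ln(C_out/C_in)
T = 37 + 273.15 = 310.15 K
E = (8.314 * 310.15 / (-1 * 96485)) * ln(112/147)
E = 7.268 mV


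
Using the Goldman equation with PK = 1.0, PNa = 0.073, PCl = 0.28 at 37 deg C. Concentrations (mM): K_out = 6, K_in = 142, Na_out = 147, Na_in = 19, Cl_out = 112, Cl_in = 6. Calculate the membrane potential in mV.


Vm = (RT/F)*ln((PK*Ko + PNa*Nao + PCl*Cli)/(PK*Ki + PNa*Nai + PCl*Clo))
Numer = 18.411, Denom = 174.747
Vm = -60.14 mV


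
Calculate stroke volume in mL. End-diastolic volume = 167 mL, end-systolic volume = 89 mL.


SV = EDV - ESV
SV = 167 - 89
SV = 78 mL


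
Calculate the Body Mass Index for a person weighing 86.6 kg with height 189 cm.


BMI = weight / height^2
height = 189 cm = 1.89 m
BMI = 86.6 / 1.89^2
BMI = 24.24 kg/m^2


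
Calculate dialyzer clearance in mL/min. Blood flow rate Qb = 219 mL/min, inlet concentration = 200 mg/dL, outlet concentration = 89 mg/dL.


K = Qb * (Cb_in - Cb_out) / Cb_in
K = 219 * (200 - 89) / 200
K = 121.5 mL/min


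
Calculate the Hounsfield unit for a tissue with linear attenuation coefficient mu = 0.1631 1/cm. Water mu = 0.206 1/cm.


HU = ((mu_tissue - mu_water) / mu_water) * 1000
HU = ((0.1631 - 0.206) / 0.206) * 1000
HU = -208.3


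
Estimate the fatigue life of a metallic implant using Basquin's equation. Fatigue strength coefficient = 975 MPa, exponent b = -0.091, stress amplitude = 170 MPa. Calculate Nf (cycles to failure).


sigma_a = sigma_f' * (2Nf)^b
2Nf = (sigma_a/sigma_f')^(1/b)
2Nf = (170/975)^(1/-0.091)
2Nf = 2.1665906e+08
Nf = 1.0833e+08


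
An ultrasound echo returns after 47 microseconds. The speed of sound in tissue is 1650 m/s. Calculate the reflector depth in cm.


depth = c * t / 2
t = 47 us = 4.7000e-05 s
depth = 1650 * 4.7000e-05 / 2
depth = 0.038775 m = 3.8775 cm


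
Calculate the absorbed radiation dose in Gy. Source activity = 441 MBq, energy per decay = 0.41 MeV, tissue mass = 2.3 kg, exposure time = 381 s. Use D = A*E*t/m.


A = 441 MBq = 4.4100e+08 Bq
E = 0.41 MeV = 6.5682e-14 J
D = A*E*t/m = 4.4100e+08*6.5682e-14*381/2.3
D = 0.004798 Gy


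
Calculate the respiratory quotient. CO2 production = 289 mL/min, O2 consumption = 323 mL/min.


RQ = VCO2 / VO2
RQ = 289 / 323
RQ = 0.8947


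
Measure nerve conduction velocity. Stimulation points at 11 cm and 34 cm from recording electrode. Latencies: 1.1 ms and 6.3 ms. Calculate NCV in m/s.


Distance = (34 - 11) / 100 = 0.23 m
dt = (6.3 - 1.1) / 1000 = 0.0052 s
NCV = dist / dt = 44.23 m/s


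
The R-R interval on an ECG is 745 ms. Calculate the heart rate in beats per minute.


HR = 60 / RR_interval(s)
RR = 745 ms = 0.745 s
HR = 60 / 0.745 = 80.54 bpm


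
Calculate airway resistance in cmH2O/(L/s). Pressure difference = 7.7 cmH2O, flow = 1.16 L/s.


R = dP / flow
R = 7.7 / 1.16
R = 6.638 cmH2O/(L/s)


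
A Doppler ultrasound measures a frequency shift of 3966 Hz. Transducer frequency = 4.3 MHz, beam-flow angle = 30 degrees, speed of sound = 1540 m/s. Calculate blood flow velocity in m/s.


v = fd * c / (2 * f0 * cos(theta))
v = 3966 * 1540 / (2 * 4.3000e+06 * cos(30))
v = 0.8201 m/s


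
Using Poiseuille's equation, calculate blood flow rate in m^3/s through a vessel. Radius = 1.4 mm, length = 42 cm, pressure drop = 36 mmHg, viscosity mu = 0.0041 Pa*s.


Q = pi*r^4*dP / (8*mu*L)
r = 0.0014 m, L = 0.42 m
dP = 36 mmHg = 4799.592 Pa
Q = 4.2048e-06 m^3/s


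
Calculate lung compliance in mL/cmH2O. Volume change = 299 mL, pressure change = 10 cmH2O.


C = dV / dP
C = 299 / 10
C = 29.9 mL/cmH2O


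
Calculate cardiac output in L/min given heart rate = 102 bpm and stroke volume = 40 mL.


CO = HR * SV
CO = 102 * 40 / 1000
CO = 4.08 L/min


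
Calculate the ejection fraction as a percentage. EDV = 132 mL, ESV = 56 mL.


SV = EDV - ESV = 132 - 56 = 76 mL
EF = SV/EDV * 100 = 76/132 * 100
EF = 57.58%


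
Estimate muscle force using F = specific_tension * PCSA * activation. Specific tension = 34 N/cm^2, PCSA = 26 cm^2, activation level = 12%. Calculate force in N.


F = sigma * PCSA * activation
F = 34 * 26 * 0.12
F = 106.1 N


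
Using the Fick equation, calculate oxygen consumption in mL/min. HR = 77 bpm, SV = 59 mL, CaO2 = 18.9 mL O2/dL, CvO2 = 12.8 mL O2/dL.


CO = HR*SV = 77*59/1000 = 4.543 L/min
a-v O2 diff = 18.9 - 12.8 = 6.1 mL/dL
VO2 = CO * (CaO2-CvO2) * 10 dL/L
VO2 = 4.543 * 6.1 * 10
VO2 = 277.1 mL/min


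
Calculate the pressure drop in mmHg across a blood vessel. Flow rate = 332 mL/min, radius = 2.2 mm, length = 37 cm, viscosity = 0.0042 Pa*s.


dP = 8*mu*L*Q / (pi*r^4)
Q = 332 mL/min = 5.53333e-06 m^3/s
dP = 934.732 Pa = 934.732 / 133.322 mmHg = 7.011 mmHg


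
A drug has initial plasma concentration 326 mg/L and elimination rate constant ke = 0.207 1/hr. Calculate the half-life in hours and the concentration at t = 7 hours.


t_half = ln(2) / ke = 0.693147 / 0.207 = 3.349 hr
C(t) = C0 * exp(-ke*t) = 326 * exp(-0.207*7)
C(7) = 76.55 mg/L


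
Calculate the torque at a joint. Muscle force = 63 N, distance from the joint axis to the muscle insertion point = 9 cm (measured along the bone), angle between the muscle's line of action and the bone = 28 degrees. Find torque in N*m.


Torque = F * d * sin(theta)   (moment arm = d*sin(theta))
d = 9 cm = 0.09 m
Torque = 63 * 0.09 * sin(28)
Torque = 2.662 N*m


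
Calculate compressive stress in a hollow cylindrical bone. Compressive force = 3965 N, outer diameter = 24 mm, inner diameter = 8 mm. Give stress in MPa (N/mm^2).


A = pi*(r_o^2 - r_i^2)
r_o = 12 mm, r_i = 4 mm
A = 402.124 mm^2
sigma = F/A = 3965 / 402.124
sigma = 9.86 MPa


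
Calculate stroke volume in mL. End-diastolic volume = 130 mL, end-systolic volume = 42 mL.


SV = EDV - ESV
SV = 130 - 42
SV = 88 mL


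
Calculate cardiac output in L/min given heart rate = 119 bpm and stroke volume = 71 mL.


CO = HR * SV
CO = 119 * 71 / 1000
CO = 8.449 L/min


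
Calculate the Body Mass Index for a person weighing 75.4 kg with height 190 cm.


BMI = weight / height^2
height = 190 cm = 1.9 m
BMI = 75.4 / 1.9^2
BMI = 20.89 kg/m^2


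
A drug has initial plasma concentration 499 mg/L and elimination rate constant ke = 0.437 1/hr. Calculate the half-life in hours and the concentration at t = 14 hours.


t_half = ln(2) / ke = 0.693147 / 0.437 = 1.586 hr
C(t) = C0 * exp(-ke*t) = 499 * exp(-0.437*14)
C(14) = 1.099 mg/L


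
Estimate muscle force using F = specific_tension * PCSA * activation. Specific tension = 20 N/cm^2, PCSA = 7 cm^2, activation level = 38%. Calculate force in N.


F = sigma * PCSA * activation
F = 20 * 7 * 0.38
F = 53.2 N


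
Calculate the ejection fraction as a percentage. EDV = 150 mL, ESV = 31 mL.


SV = EDV - ESV = 150 - 31 = 119 mL
EF = SV/EDV * 100 = 119/150 * 100
EF = 79.33%


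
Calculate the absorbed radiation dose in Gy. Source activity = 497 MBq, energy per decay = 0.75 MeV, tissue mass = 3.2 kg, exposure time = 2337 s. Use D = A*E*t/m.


A = 497 MBq = 4.9700e+08 Bq
E = 0.75 MeV = 1.2015e-13 J
D = A*E*t/m = 4.9700e+08*1.2015e-13*2337/3.2
D = 0.04361 Gy


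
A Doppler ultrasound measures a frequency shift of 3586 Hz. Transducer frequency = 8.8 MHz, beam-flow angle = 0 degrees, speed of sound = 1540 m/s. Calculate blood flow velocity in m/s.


v = fd * c / (2 * f0 * cos(theta))
v = 3586 * 1540 / (2 * 8.8000e+06 * cos(0))
v = 0.3138 m/s


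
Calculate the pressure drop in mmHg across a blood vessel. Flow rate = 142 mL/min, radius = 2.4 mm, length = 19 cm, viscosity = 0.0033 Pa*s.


dP = 8*mu*L*Q / (pi*r^4)
Q = 142 mL/min = 2.36667e-06 m^3/s
dP = 113.894 Pa = 113.894 / 133.322 mmHg = 0.8543 mmHg


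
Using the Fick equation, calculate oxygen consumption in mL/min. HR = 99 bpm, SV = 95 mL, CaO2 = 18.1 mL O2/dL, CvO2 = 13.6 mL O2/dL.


CO = HR*SV = 99*95/1000 = 9.405 L/min
a-v O2 diff = 18.1 - 13.6 = 4.5 mL/dL
VO2 = CO * (CaO2-CvO2) * 10 dL/L
VO2 = 9.405 * 4.5 * 10
VO2 = 423.2 mL/min


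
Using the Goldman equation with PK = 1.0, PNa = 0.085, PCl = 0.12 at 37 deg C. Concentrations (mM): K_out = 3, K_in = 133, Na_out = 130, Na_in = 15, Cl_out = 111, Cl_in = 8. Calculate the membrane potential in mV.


Vm = (RT/F)*ln((PK*Ko + PNa*Nao + PCl*Cli)/(PK*Ki + PNa*Nai + PCl*Clo))
Numer = 15.01, Denom = 147.595
Vm = -61.09 mV


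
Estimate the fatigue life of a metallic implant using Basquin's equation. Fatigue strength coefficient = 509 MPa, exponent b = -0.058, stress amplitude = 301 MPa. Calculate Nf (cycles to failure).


sigma_a = sigma_f' * (2Nf)^b
2Nf = (sigma_a/sigma_f')^(1/b)
2Nf = (301/509)^(1/-0.058)
2Nf = 8583.0744
Nf = 4292


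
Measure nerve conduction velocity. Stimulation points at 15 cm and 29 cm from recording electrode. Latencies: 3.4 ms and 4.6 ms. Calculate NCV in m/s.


Distance = (29 - 15) / 100 = 0.14 m
dt = (4.6 - 3.4) / 1000 = 0.0012 s
NCV = dist / dt = 116.7 m/s


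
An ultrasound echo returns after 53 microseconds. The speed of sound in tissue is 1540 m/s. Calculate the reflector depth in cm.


depth = c * t / 2
t = 53 us = 5.3000e-05 s
depth = 1540 * 5.3000e-05 / 2
depth = 0.04081 m = 4.081 cm


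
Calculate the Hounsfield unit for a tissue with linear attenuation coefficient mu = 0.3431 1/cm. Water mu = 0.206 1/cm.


HU = ((mu_tissue - mu_water) / mu_water) * 1000
HU = ((0.3431 - 0.206) / 0.206) * 1000
HU = 665.5


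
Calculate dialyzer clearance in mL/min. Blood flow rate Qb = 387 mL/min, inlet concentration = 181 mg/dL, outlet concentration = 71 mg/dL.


K = Qb * (Cb_in - Cb_out) / Cb_in
K = 387 * (181 - 71) / 181
K = 235.2 mL/min


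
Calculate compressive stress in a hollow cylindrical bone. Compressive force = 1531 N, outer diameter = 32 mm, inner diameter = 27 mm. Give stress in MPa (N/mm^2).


A = pi*(r_o^2 - r_i^2)
r_o = 16 mm, r_i = 13.5 mm
A = 231.692 mm^2
sigma = F/A = 1531 / 231.692
sigma = 6.608 MPa


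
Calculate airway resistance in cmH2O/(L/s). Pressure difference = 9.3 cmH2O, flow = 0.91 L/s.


R = dP / flow
R = 9.3 / 0.91
R = 10.22 cmH2O/(L/s)


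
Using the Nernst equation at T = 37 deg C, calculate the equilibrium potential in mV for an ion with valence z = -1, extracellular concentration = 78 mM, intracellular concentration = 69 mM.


E = (RT/(zF)) * ln(C_out/C_in)
T = 37 + 273.15 = 310.15 K
E = (8.314 * 310.15 / (-1 * 96485)) * ln(78/69)
E = -3.277 mV


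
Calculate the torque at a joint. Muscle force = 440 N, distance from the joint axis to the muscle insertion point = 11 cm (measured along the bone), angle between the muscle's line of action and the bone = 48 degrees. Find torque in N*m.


Torque = F * d * sin(theta)   (moment arm = d*sin(theta))
d = 11 cm = 0.11 m
Torque = 440 * 0.11 * sin(48)
Torque = 35.97 N*m


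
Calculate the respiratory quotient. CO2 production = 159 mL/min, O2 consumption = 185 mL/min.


RQ = VCO2 / VO2
RQ = 159 / 185
RQ = 0.8595


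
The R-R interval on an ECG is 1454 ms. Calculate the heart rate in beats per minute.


HR = 60 / RR_interval(s)
RR = 1454 ms = 1.454 s
HR = 60 / 1.454 = 41.27 bpm


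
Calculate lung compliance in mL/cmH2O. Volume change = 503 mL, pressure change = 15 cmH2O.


C = dV / dP
C = 503 / 15
C = 33.53 mL/cmH2O


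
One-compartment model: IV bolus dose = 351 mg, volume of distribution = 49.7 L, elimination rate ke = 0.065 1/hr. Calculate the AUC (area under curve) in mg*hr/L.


C0 = Dose/Vd = 351/49.7 = 7.06237 mg/L
AUC = C0/ke = 7.06237/0.065
AUC = 108.7 mg*hr/L


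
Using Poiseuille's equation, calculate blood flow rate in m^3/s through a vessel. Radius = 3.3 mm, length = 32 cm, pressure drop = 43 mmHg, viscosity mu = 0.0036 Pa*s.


Q = pi*r^4*dP / (8*mu*L)
r = 0.0033 m, L = 0.32 m
dP = 43 mmHg = 5732.846 Pa
Q = 2.3176e-04 m^3/s


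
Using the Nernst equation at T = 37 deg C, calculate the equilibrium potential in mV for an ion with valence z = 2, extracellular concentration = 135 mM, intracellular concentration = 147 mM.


E = (RT/(zF)) * ln(C_out/C_in)
T = 37 + 273.15 = 310.15 K
E = (8.314 * 310.15 / (2 * 96485)) * ln(135/147)
E = -1.138 mV


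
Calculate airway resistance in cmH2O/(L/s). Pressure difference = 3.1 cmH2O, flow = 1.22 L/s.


R = dP / flow
R = 3.1 / 1.22
R = 2.541 cmH2O/(L/s)


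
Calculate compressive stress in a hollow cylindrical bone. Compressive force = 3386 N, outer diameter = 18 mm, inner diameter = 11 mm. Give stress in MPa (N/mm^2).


A = pi*(r_o^2 - r_i^2)
r_o = 9 mm, r_i = 5.5 mm
A = 159.436 mm^2
sigma = F/A = 3386 / 159.436
sigma = 21.24 MPa


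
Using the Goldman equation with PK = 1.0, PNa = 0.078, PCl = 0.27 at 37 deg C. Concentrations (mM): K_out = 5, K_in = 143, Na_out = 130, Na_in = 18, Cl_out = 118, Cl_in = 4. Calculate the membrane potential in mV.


Vm = (RT/F)*ln((PK*Ko + PNa*Nao + PCl*Cli)/(PK*Ki + PNa*Nai + PCl*Clo))
Numer = 16.22, Denom = 176.264
Vm = -63.76 mV


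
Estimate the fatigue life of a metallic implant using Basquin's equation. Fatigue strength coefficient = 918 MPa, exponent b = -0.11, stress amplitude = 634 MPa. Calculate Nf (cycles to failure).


sigma_a = sigma_f' * (2Nf)^b
2Nf = (sigma_a/sigma_f')^(1/b)
2Nf = (634/918)^(1/-0.11)
2Nf = 28.933086
Nf = 14.47


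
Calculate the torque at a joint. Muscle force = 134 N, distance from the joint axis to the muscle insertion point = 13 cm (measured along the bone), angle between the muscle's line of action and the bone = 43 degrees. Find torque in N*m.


Torque = F * d * sin(theta)   (moment arm = d*sin(theta))
d = 13 cm = 0.13 m
Torque = 134 * 0.13 * sin(43)
Torque = 11.88 N*m


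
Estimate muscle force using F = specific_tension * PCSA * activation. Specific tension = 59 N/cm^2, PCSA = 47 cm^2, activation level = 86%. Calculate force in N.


F = sigma * PCSA * activation
F = 59 * 47 * 0.86
F = 2385 N


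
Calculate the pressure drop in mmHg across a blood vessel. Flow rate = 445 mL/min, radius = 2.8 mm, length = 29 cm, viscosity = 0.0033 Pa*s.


dP = 8*mu*L*Q / (pi*r^4)
Q = 445 mL/min = 7.41667e-06 m^3/s
dP = 294.055 Pa = 294.055 / 133.322 mmHg = 2.206 mmHg


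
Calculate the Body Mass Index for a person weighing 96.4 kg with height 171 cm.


BMI = weight / height^2
height = 171 cm = 1.71 m
BMI = 96.4 / 1.71^2
BMI = 32.97 kg/m^2


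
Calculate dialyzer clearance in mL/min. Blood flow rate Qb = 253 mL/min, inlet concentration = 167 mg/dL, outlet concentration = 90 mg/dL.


K = Qb * (Cb_in - Cb_out) / Cb_in
K = 253 * (167 - 90) / 167
K = 116.7 mL/min


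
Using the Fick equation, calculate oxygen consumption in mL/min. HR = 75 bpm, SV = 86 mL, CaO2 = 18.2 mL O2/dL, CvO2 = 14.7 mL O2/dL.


CO = HR*SV = 75*86/1000 = 6.45 L/min
a-v O2 diff = 18.2 - 14.7 = 3.5 mL/dL
VO2 = CO * (CaO2-CvO2) * 10 dL/L
VO2 = 6.45 * 3.5 * 10
VO2 = 225.8 mL/min


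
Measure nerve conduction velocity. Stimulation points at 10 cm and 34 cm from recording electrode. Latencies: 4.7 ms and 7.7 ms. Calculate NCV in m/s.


Distance = (34 - 10) / 100 = 0.24 m
dt = (7.7 - 4.7) / 1000 = 0.003 s
NCV = dist / dt = 80 m/s


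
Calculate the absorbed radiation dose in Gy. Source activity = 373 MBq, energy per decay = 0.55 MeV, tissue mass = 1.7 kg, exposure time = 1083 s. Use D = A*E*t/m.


A = 373 MBq = 3.7300e+08 Bq
E = 0.55 MeV = 8.811e-14 J
D = A*E*t/m = 3.7300e+08*8.811e-14*1083/1.7
D = 0.02094 Gy


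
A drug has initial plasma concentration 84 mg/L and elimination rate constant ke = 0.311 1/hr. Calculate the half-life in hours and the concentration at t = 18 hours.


t_half = ln(2) / ke = 0.693147 / 0.311 = 2.229 hr
C(t) = C0 * exp(-ke*t) = 84 * exp(-0.311*18)
C(18) = 0.3112 mg/L


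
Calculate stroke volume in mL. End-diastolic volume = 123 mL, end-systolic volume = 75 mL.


SV = EDV - ESV
SV = 123 - 75
SV = 48 mL


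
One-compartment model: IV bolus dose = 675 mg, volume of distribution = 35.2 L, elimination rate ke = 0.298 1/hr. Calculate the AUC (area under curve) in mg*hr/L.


C0 = Dose/Vd = 675/35.2 = 19.1761 mg/L
AUC = C0/ke = 19.1761/0.298
AUC = 64.35 mg*hr/L


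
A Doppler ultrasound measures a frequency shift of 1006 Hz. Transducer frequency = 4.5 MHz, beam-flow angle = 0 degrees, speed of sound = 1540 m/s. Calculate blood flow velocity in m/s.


v = fd * c / (2 * f0 * cos(theta))
v = 1006 * 1540 / (2 * 4.5000e+06 * cos(0))
v = 0.1721 m/s


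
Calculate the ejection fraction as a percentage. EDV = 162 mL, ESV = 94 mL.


SV = EDV - ESV = 162 - 94 = 68 mL
EF = SV/EDV * 100 = 68/162 * 100
EF = 41.98%


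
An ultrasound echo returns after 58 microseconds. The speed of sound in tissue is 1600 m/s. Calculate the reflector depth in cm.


depth = c * t / 2
t = 58 us = 5.8000e-05 s
depth = 1600 * 5.8000e-05 / 2
depth = 0.0464 m = 4.64 cm


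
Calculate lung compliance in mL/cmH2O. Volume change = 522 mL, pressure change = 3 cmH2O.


C = dV / dP
C = 522 / 3
C = 174 mL/cmH2O


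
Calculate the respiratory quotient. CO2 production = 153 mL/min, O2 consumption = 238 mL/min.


RQ = VCO2 / VO2
RQ = 153 / 238
RQ = 0.6429


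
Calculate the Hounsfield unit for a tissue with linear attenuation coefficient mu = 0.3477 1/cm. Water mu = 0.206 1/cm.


HU = ((mu_tissue - mu_water) / mu_water) * 1000
HU = ((0.3477 - 0.206) / 0.206) * 1000
HU = 687.9


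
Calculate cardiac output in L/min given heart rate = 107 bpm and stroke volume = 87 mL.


CO = HR * SV
CO = 107 * 87 / 1000
CO = 9.309 L/min


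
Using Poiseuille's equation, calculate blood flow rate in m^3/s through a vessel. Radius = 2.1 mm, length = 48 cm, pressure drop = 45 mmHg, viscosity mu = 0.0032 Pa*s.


Q = pi*r^4*dP / (8*mu*L)
r = 0.0021 m, L = 0.48 m
dP = 45 mmHg = 5999.49 Pa
Q = 2.9830e-05 m^3/s


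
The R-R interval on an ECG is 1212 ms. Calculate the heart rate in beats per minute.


HR = 60 / RR_interval(s)
RR = 1212 ms = 1.212 s
HR = 60 / 1.212 = 49.5 bpm


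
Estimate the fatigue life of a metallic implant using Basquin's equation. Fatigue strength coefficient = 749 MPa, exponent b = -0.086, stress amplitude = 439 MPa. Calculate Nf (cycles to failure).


sigma_a = sigma_f' * (2Nf)^b
2Nf = (sigma_a/sigma_f')^(1/b)
2Nf = (439/749)^(1/-0.086)
2Nf = 498.74155
Nf = 249.4


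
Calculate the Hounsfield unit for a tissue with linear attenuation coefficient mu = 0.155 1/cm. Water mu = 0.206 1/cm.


HU = ((mu_tissue - mu_water) / mu_water) * 1000
HU = ((0.155 - 0.206) / 0.206) * 1000
HU = -247.6


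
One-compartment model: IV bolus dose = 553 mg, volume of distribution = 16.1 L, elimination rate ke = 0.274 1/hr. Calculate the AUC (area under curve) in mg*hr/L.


C0 = Dose/Vd = 553/16.1 = 34.3478 mg/L
AUC = C0/ke = 34.3478/0.274
AUC = 125.4 mg*hr/L


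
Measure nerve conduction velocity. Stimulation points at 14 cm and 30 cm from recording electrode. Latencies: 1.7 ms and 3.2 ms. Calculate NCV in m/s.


Distance = (30 - 14) / 100 = 0.16 m
dt = (3.2 - 1.7) / 1000 = 0.0015 s
NCV = dist / dt = 106.7 m/s


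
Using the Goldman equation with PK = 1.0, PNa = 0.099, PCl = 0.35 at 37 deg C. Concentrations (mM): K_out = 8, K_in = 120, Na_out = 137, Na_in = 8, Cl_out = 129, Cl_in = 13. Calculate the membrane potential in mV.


Vm = (RT/F)*ln((PK*Ko + PNa*Nao + PCl*Cli)/(PK*Ki + PNa*Nai + PCl*Clo))
Numer = 26.113, Denom = 165.942
Vm = -49.42 mV


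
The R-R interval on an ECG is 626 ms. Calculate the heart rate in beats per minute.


HR = 60 / RR_interval(s)
RR = 626 ms = 0.626 s
HR = 60 / 0.626 = 95.85 bpm


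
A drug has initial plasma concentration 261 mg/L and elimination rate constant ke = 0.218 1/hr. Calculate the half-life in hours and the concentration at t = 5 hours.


t_half = ln(2) / ke = 0.693147 / 0.218 = 3.18 hr
C(t) = C0 * exp(-ke*t) = 261 * exp(-0.218*5)
C(5) = 87.75 mg/L


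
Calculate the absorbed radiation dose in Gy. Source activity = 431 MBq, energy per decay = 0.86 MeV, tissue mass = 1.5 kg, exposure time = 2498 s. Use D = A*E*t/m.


A = 431 MBq = 4.3100e+08 Bq
E = 0.86 MeV = 1.37772e-13 J
D = A*E*t/m = 4.3100e+08*1.37772e-13*2498/1.5
D = 0.09889 Gy


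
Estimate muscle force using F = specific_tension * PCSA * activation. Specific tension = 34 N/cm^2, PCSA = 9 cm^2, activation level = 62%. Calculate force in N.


F = sigma * PCSA * activation
F = 34 * 9 * 0.62
F = 189.7 N


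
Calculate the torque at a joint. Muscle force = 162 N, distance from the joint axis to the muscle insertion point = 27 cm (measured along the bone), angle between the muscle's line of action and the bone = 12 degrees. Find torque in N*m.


Torque = F * d * sin(theta)   (moment arm = d*sin(theta))
d = 27 cm = 0.27 m
Torque = 162 * 0.27 * sin(12)
Torque = 9.094 N*m


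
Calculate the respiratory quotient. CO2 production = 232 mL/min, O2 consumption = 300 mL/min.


RQ = VCO2 / VO2
RQ = 232 / 300
RQ = 0.7733


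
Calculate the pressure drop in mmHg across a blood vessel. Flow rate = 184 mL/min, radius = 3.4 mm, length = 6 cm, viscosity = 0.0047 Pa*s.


dP = 8*mu*L*Q / (pi*r^4)
Q = 184 mL/min = 3.06667e-06 m^3/s
dP = 16.4794 Pa = 16.4794 / 133.322 mmHg = 0.1236 mmHg


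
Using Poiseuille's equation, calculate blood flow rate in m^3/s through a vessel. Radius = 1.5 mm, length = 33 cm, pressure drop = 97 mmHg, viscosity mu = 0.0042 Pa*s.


Q = pi*r^4*dP / (8*mu*L)
r = 0.0015 m, L = 0.33 m
dP = 97 mmHg = 12932.234 Pa
Q = 1.8550e-05 m^3/s


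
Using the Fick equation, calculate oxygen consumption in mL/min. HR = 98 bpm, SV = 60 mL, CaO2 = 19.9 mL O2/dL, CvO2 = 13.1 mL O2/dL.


CO = HR*SV = 98*60/1000 = 5.88 L/min
a-v O2 diff = 19.9 - 13.1 = 6.8 mL/dL
VO2 = CO * (CaO2-CvO2) * 10 dL/L
VO2 = 5.88 * 6.8 * 10
VO2 = 399.8 mL/min


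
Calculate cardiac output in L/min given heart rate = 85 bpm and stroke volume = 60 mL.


CO = HR * SV
CO = 85 * 60 / 1000
CO = 5.1 L/min


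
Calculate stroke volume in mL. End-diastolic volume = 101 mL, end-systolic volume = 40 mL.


SV = EDV - ESV
SV = 101 - 40
SV = 61 mL


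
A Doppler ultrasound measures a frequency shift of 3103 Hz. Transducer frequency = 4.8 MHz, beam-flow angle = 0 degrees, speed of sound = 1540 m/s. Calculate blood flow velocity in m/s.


v = fd * c / (2 * f0 * cos(theta))
v = 3103 * 1540 / (2 * 4.8000e+06 * cos(0))
v = 0.4978 m/s


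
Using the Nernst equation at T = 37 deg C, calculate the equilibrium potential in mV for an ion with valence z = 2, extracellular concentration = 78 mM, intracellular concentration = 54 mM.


E = (RT/(zF)) * ln(C_out/C_in)
T = 37 + 273.15 = 310.15 K
E = (8.314 * 310.15 / (2 * 96485)) * ln(78/54)
E = 4.914 mV


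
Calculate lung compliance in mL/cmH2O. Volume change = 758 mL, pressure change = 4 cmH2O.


C = dV / dP
C = 758 / 4
C = 189.5 mL/cmH2O


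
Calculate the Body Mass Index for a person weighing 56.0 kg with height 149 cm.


BMI = weight / height^2
height = 149 cm = 1.49 m
BMI = 56.0 / 1.49^2
BMI = 25.22 kg/m^2


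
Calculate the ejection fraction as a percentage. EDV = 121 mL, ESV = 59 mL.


SV = EDV - ESV = 121 - 59 = 62 mL
EF = SV/EDV * 100 = 62/121 * 100
EF = 51.24%


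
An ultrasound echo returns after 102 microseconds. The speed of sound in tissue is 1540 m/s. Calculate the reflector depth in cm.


depth = c * t / 2
t = 102 us = 1.0200e-04 s
depth = 1540 * 1.0200e-04 / 2
depth = 0.07854 m = 7.854 cm


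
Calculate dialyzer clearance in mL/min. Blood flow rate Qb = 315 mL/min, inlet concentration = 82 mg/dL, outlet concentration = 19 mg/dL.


K = Qb * (Cb_in - Cb_out) / Cb_in
K = 315 * (82 - 19) / 82
K = 242 mL/min


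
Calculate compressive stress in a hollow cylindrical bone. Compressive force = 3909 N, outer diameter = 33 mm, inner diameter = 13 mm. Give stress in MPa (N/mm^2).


A = pi*(r_o^2 - r_i^2)
r_o = 16.5 mm, r_i = 6.5 mm
A = 722.566 mm^2
sigma = F/A = 3909 / 722.566
sigma = 5.41 MPa


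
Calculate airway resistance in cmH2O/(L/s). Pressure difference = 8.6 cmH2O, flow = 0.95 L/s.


R = dP / flow
R = 8.6 / 0.95
R = 9.053 cmH2O/(L/s)


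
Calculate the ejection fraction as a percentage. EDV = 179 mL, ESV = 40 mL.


SV = EDV - ESV = 179 - 40 = 139 mL
EF = SV/EDV * 100 = 139/179 * 100
EF = 77.65%


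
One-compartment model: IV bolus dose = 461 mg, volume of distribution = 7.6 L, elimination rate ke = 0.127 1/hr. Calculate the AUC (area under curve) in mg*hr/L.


C0 = Dose/Vd = 461/7.6 = 60.6579 mg/L
AUC = C0/ke = 60.6579/0.127
AUC = 477.6 mg*hr/L


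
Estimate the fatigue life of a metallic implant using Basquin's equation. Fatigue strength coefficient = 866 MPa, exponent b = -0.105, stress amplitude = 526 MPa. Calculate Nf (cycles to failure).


sigma_a = sigma_f' * (2Nf)^b
2Nf = (sigma_a/sigma_f')^(1/b)
2Nf = (526/866)^(1/-0.105)
2Nf = 115.40136
Nf = 57.7


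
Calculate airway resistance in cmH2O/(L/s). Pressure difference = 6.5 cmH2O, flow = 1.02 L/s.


R = dP / flow
R = 6.5 / 1.02
R = 6.373 cmH2O/(L/s)
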